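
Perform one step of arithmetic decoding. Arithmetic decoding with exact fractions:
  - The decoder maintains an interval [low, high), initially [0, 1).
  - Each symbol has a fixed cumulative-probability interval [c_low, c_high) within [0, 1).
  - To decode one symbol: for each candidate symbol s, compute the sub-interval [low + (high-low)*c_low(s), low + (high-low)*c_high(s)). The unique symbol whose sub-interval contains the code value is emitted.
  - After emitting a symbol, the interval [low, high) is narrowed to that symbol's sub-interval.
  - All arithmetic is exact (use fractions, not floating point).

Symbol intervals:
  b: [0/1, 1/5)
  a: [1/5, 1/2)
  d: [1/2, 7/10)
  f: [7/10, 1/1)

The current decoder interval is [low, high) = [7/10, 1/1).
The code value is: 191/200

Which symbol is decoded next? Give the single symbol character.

Interval width = high − low = 1/1 − 7/10 = 3/10
Scaled code = (code − low) / width = (191/200 − 7/10) / 3/10 = 17/20
  b: [0/1, 1/5) 
  a: [1/5, 1/2) 
  d: [1/2, 7/10) 
  f: [7/10, 1/1) ← scaled code falls here ✓

Answer: f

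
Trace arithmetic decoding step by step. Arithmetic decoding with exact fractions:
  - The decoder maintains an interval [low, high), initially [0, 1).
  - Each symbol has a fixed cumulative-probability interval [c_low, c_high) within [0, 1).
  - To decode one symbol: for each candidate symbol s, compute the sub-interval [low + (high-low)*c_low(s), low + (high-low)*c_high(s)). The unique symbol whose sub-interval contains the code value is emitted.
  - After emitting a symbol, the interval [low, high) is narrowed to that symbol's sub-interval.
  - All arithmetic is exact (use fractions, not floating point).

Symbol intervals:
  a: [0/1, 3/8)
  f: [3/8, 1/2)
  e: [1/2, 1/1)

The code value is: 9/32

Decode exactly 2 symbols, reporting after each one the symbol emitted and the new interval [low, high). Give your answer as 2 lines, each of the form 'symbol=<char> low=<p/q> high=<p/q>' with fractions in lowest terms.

Step 1: interval [0/1, 1/1), width = 1/1 - 0/1 = 1/1
  'a': [0/1 + 1/1*0/1, 0/1 + 1/1*3/8) = [0/1, 3/8) <- contains code 9/32
  'f': [0/1 + 1/1*3/8, 0/1 + 1/1*1/2) = [3/8, 1/2)
  'e': [0/1 + 1/1*1/2, 0/1 + 1/1*1/1) = [1/2, 1/1)
  emit 'a', narrow to [0/1, 3/8)
Step 2: interval [0/1, 3/8), width = 3/8 - 0/1 = 3/8
  'a': [0/1 + 3/8*0/1, 0/1 + 3/8*3/8) = [0/1, 9/64)
  'f': [0/1 + 3/8*3/8, 0/1 + 3/8*1/2) = [9/64, 3/16)
  'e': [0/1 + 3/8*1/2, 0/1 + 3/8*1/1) = [3/16, 3/8) <- contains code 9/32
  emit 'e', narrow to [3/16, 3/8)

Answer: symbol=a low=0/1 high=3/8
symbol=e low=3/16 high=3/8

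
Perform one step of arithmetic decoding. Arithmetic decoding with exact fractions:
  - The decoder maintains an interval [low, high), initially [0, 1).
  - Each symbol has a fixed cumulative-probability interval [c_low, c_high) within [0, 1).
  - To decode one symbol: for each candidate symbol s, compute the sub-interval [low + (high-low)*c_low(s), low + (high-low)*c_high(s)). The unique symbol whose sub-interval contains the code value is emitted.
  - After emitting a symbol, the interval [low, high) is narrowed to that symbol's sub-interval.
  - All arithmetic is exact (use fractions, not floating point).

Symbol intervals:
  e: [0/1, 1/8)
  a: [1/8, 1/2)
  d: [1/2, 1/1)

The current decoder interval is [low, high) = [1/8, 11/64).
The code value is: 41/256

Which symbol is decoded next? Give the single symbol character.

Answer: d

Derivation:
Interval width = high − low = 11/64 − 1/8 = 3/64
Scaled code = (code − low) / width = (41/256 − 1/8) / 3/64 = 3/4
  e: [0/1, 1/8) 
  a: [1/8, 1/2) 
  d: [1/2, 1/1) ← scaled code falls here ✓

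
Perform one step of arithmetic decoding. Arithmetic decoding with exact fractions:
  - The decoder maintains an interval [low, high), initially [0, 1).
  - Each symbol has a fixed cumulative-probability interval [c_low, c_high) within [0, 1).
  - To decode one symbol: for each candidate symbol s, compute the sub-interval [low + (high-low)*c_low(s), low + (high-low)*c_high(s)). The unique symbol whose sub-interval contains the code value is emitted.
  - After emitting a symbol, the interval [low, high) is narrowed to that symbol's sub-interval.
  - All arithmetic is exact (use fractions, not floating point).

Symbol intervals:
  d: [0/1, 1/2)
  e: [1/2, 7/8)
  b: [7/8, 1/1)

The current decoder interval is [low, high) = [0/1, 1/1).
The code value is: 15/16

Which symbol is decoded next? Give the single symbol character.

Answer: b

Derivation:
Interval width = high − low = 1/1 − 0/1 = 1/1
Scaled code = (code − low) / width = (15/16 − 0/1) / 1/1 = 15/16
  d: [0/1, 1/2) 
  e: [1/2, 7/8) 
  b: [7/8, 1/1) ← scaled code falls here ✓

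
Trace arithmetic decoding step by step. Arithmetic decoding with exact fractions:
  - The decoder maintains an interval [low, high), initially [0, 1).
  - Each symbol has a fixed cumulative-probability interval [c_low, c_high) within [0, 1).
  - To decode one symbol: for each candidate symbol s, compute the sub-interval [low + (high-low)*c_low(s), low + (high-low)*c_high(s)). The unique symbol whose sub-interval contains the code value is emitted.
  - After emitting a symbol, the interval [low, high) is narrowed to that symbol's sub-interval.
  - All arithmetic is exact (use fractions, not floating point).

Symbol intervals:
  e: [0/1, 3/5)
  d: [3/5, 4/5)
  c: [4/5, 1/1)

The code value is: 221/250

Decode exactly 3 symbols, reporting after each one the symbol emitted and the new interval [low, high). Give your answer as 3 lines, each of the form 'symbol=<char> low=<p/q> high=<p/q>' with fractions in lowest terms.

Answer: symbol=c low=4/5 high=1/1
symbol=e low=4/5 high=23/25
symbol=d low=109/125 high=112/125

Derivation:
Step 1: interval [0/1, 1/1), width = 1/1 - 0/1 = 1/1
  'e': [0/1 + 1/1*0/1, 0/1 + 1/1*3/5) = [0/1, 3/5)
  'd': [0/1 + 1/1*3/5, 0/1 + 1/1*4/5) = [3/5, 4/5)
  'c': [0/1 + 1/1*4/5, 0/1 + 1/1*1/1) = [4/5, 1/1) <- contains code 221/250
  emit 'c', narrow to [4/5, 1/1)
Step 2: interval [4/5, 1/1), width = 1/1 - 4/5 = 1/5
  'e': [4/5 + 1/5*0/1, 4/5 + 1/5*3/5) = [4/5, 23/25) <- contains code 221/250
  'd': [4/5 + 1/5*3/5, 4/5 + 1/5*4/5) = [23/25, 24/25)
  'c': [4/5 + 1/5*4/5, 4/5 + 1/5*1/1) = [24/25, 1/1)
  emit 'e', narrow to [4/5, 23/25)
Step 3: interval [4/5, 23/25), width = 23/25 - 4/5 = 3/25
  'e': [4/5 + 3/25*0/1, 4/5 + 3/25*3/5) = [4/5, 109/125)
  'd': [4/5 + 3/25*3/5, 4/5 + 3/25*4/5) = [109/125, 112/125) <- contains code 221/250
  'c': [4/5 + 3/25*4/5, 4/5 + 3/25*1/1) = [112/125, 23/25)
  emit 'd', narrow to [109/125, 112/125)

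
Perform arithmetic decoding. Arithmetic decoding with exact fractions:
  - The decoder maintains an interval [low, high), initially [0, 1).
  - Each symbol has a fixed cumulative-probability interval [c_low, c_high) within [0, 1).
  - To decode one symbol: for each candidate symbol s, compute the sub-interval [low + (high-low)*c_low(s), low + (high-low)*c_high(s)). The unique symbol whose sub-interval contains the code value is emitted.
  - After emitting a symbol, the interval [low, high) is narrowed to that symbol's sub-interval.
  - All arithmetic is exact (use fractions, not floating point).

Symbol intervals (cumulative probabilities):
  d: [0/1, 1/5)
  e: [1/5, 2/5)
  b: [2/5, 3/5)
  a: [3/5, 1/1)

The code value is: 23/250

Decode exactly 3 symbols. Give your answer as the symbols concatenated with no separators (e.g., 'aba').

Step 1: interval [0/1, 1/1), width = 1/1 - 0/1 = 1/1
  'd': [0/1 + 1/1*0/1, 0/1 + 1/1*1/5) = [0/1, 1/5) <- contains code 23/250
  'e': [0/1 + 1/1*1/5, 0/1 + 1/1*2/5) = [1/5, 2/5)
  'b': [0/1 + 1/1*2/5, 0/1 + 1/1*3/5) = [2/5, 3/5)
  'a': [0/1 + 1/1*3/5, 0/1 + 1/1*1/1) = [3/5, 1/1)
  emit 'd', narrow to [0/1, 1/5)
Step 2: interval [0/1, 1/5), width = 1/5 - 0/1 = 1/5
  'd': [0/1 + 1/5*0/1, 0/1 + 1/5*1/5) = [0/1, 1/25)
  'e': [0/1 + 1/5*1/5, 0/1 + 1/5*2/5) = [1/25, 2/25)
  'b': [0/1 + 1/5*2/5, 0/1 + 1/5*3/5) = [2/25, 3/25) <- contains code 23/250
  'a': [0/1 + 1/5*3/5, 0/1 + 1/5*1/1) = [3/25, 1/5)
  emit 'b', narrow to [2/25, 3/25)
Step 3: interval [2/25, 3/25), width = 3/25 - 2/25 = 1/25
  'd': [2/25 + 1/25*0/1, 2/25 + 1/25*1/5) = [2/25, 11/125)
  'e': [2/25 + 1/25*1/5, 2/25 + 1/25*2/5) = [11/125, 12/125) <- contains code 23/250
  'b': [2/25 + 1/25*2/5, 2/25 + 1/25*3/5) = [12/125, 13/125)
  'a': [2/25 + 1/25*3/5, 2/25 + 1/25*1/1) = [13/125, 3/25)
  emit 'e', narrow to [11/125, 12/125)

Answer: dbe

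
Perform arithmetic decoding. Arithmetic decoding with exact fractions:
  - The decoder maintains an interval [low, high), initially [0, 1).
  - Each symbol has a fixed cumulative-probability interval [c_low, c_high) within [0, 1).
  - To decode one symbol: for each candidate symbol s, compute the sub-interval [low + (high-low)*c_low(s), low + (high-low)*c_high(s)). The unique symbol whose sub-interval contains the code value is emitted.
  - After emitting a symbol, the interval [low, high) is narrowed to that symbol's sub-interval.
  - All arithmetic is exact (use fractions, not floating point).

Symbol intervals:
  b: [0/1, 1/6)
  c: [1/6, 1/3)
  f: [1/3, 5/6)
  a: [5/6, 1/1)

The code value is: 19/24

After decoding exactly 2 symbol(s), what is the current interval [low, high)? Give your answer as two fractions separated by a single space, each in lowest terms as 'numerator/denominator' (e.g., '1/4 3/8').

Step 1: interval [0/1, 1/1), width = 1/1 - 0/1 = 1/1
  'b': [0/1 + 1/1*0/1, 0/1 + 1/1*1/6) = [0/1, 1/6)
  'c': [0/1 + 1/1*1/6, 0/1 + 1/1*1/3) = [1/6, 1/3)
  'f': [0/1 + 1/1*1/3, 0/1 + 1/1*5/6) = [1/3, 5/6) <- contains code 19/24
  'a': [0/1 + 1/1*5/6, 0/1 + 1/1*1/1) = [5/6, 1/1)
  emit 'f', narrow to [1/3, 5/6)
Step 2: interval [1/3, 5/6), width = 5/6 - 1/3 = 1/2
  'b': [1/3 + 1/2*0/1, 1/3 + 1/2*1/6) = [1/3, 5/12)
  'c': [1/3 + 1/2*1/6, 1/3 + 1/2*1/3) = [5/12, 1/2)
  'f': [1/3 + 1/2*1/3, 1/3 + 1/2*5/6) = [1/2, 3/4)
  'a': [1/3 + 1/2*5/6, 1/3 + 1/2*1/1) = [3/4, 5/6) <- contains code 19/24
  emit 'a', narrow to [3/4, 5/6)

Answer: 3/4 5/6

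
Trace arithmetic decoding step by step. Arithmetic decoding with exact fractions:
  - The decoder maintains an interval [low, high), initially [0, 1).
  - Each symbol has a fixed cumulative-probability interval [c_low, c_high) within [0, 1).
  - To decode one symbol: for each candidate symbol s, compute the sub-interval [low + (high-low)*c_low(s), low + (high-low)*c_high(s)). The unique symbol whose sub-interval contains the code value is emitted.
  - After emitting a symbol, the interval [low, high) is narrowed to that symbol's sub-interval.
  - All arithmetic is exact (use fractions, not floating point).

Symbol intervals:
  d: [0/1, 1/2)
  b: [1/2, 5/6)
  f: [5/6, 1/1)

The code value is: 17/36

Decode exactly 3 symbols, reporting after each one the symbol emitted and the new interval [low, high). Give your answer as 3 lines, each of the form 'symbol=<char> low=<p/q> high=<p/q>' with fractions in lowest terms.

Step 1: interval [0/1, 1/1), width = 1/1 - 0/1 = 1/1
  'd': [0/1 + 1/1*0/1, 0/1 + 1/1*1/2) = [0/1, 1/2) <- contains code 17/36
  'b': [0/1 + 1/1*1/2, 0/1 + 1/1*5/6) = [1/2, 5/6)
  'f': [0/1 + 1/1*5/6, 0/1 + 1/1*1/1) = [5/6, 1/1)
  emit 'd', narrow to [0/1, 1/2)
Step 2: interval [0/1, 1/2), width = 1/2 - 0/1 = 1/2
  'd': [0/1 + 1/2*0/1, 0/1 + 1/2*1/2) = [0/1, 1/4)
  'b': [0/1 + 1/2*1/2, 0/1 + 1/2*5/6) = [1/4, 5/12)
  'f': [0/1 + 1/2*5/6, 0/1 + 1/2*1/1) = [5/12, 1/2) <- contains code 17/36
  emit 'f', narrow to [5/12, 1/2)
Step 3: interval [5/12, 1/2), width = 1/2 - 5/12 = 1/12
  'd': [5/12 + 1/12*0/1, 5/12 + 1/12*1/2) = [5/12, 11/24)
  'b': [5/12 + 1/12*1/2, 5/12 + 1/12*5/6) = [11/24, 35/72) <- contains code 17/36
  'f': [5/12 + 1/12*5/6, 5/12 + 1/12*1/1) = [35/72, 1/2)
  emit 'b', narrow to [11/24, 35/72)

Answer: symbol=d low=0/1 high=1/2
symbol=f low=5/12 high=1/2
symbol=b low=11/24 high=35/72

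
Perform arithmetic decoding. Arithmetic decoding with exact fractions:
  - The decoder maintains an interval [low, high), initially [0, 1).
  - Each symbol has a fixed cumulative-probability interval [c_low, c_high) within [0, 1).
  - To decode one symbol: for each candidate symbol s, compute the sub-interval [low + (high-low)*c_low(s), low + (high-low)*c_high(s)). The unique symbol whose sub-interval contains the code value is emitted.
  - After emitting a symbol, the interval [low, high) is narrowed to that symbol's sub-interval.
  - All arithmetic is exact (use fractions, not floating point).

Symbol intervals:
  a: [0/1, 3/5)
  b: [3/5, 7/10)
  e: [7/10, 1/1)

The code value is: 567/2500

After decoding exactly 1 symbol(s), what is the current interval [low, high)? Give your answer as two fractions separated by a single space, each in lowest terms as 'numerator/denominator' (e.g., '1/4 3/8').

Step 1: interval [0/1, 1/1), width = 1/1 - 0/1 = 1/1
  'a': [0/1 + 1/1*0/1, 0/1 + 1/1*3/5) = [0/1, 3/5) <- contains code 567/2500
  'b': [0/1 + 1/1*3/5, 0/1 + 1/1*7/10) = [3/5, 7/10)
  'e': [0/1 + 1/1*7/10, 0/1 + 1/1*1/1) = [7/10, 1/1)
  emit 'a', narrow to [0/1, 3/5)

Answer: 0/1 3/5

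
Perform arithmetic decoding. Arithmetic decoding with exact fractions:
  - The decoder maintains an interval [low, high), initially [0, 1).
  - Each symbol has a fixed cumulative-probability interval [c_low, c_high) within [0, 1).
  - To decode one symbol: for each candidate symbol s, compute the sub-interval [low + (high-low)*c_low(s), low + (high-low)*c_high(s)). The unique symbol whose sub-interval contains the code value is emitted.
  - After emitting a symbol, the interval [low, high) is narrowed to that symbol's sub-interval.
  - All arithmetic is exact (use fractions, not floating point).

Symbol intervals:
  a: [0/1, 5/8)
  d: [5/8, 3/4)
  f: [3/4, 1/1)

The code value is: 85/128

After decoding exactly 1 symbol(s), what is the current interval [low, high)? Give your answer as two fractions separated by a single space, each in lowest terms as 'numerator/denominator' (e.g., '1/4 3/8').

Step 1: interval [0/1, 1/1), width = 1/1 - 0/1 = 1/1
  'a': [0/1 + 1/1*0/1, 0/1 + 1/1*5/8) = [0/1, 5/8)
  'd': [0/1 + 1/1*5/8, 0/1 + 1/1*3/4) = [5/8, 3/4) <- contains code 85/128
  'f': [0/1 + 1/1*3/4, 0/1 + 1/1*1/1) = [3/4, 1/1)
  emit 'd', narrow to [5/8, 3/4)

Answer: 5/8 3/4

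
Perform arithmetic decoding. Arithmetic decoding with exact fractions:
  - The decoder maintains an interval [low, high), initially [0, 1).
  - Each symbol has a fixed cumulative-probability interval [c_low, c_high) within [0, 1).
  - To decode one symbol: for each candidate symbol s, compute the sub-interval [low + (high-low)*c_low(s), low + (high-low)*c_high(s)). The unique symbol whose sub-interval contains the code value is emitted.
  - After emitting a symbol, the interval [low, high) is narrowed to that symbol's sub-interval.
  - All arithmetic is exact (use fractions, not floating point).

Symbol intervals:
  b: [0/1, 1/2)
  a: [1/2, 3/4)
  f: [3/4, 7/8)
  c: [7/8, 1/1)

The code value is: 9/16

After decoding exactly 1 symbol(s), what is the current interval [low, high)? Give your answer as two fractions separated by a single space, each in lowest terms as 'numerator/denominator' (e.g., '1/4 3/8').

Step 1: interval [0/1, 1/1), width = 1/1 - 0/1 = 1/1
  'b': [0/1 + 1/1*0/1, 0/1 + 1/1*1/2) = [0/1, 1/2)
  'a': [0/1 + 1/1*1/2, 0/1 + 1/1*3/4) = [1/2, 3/4) <- contains code 9/16
  'f': [0/1 + 1/1*3/4, 0/1 + 1/1*7/8) = [3/4, 7/8)
  'c': [0/1 + 1/1*7/8, 0/1 + 1/1*1/1) = [7/8, 1/1)
  emit 'a', narrow to [1/2, 3/4)

Answer: 1/2 3/4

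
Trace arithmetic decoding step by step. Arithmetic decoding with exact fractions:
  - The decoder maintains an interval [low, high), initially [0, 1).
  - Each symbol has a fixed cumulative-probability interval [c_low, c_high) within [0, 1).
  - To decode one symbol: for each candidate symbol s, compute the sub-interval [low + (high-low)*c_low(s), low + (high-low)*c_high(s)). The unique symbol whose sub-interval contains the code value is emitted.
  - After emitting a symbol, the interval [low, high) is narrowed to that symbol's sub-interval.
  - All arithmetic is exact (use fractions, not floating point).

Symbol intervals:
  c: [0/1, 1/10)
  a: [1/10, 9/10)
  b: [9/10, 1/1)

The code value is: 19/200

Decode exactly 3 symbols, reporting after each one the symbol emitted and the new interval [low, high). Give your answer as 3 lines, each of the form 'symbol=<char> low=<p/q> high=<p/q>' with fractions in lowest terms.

Answer: symbol=c low=0/1 high=1/10
symbol=b low=9/100 high=1/10
symbol=a low=91/1000 high=99/1000

Derivation:
Step 1: interval [0/1, 1/1), width = 1/1 - 0/1 = 1/1
  'c': [0/1 + 1/1*0/1, 0/1 + 1/1*1/10) = [0/1, 1/10) <- contains code 19/200
  'a': [0/1 + 1/1*1/10, 0/1 + 1/1*9/10) = [1/10, 9/10)
  'b': [0/1 + 1/1*9/10, 0/1 + 1/1*1/1) = [9/10, 1/1)
  emit 'c', narrow to [0/1, 1/10)
Step 2: interval [0/1, 1/10), width = 1/10 - 0/1 = 1/10
  'c': [0/1 + 1/10*0/1, 0/1 + 1/10*1/10) = [0/1, 1/100)
  'a': [0/1 + 1/10*1/10, 0/1 + 1/10*9/10) = [1/100, 9/100)
  'b': [0/1 + 1/10*9/10, 0/1 + 1/10*1/1) = [9/100, 1/10) <- contains code 19/200
  emit 'b', narrow to [9/100, 1/10)
Step 3: interval [9/100, 1/10), width = 1/10 - 9/100 = 1/100
  'c': [9/100 + 1/100*0/1, 9/100 + 1/100*1/10) = [9/100, 91/1000)
  'a': [9/100 + 1/100*1/10, 9/100 + 1/100*9/10) = [91/1000, 99/1000) <- contains code 19/200
  'b': [9/100 + 1/100*9/10, 9/100 + 1/100*1/1) = [99/1000, 1/10)
  emit 'a', narrow to [91/1000, 99/1000)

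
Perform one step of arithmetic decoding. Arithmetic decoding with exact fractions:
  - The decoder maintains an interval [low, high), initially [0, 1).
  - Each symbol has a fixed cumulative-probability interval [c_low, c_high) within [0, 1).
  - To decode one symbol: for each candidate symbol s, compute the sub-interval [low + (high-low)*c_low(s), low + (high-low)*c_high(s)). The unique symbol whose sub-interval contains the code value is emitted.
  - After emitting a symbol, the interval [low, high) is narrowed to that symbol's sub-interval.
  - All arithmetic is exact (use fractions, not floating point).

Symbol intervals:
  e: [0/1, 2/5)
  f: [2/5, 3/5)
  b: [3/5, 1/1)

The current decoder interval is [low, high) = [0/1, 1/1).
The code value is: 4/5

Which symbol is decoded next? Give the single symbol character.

Answer: b

Derivation:
Interval width = high − low = 1/1 − 0/1 = 1/1
Scaled code = (code − low) / width = (4/5 − 0/1) / 1/1 = 4/5
  e: [0/1, 2/5) 
  f: [2/5, 3/5) 
  b: [3/5, 1/1) ← scaled code falls here ✓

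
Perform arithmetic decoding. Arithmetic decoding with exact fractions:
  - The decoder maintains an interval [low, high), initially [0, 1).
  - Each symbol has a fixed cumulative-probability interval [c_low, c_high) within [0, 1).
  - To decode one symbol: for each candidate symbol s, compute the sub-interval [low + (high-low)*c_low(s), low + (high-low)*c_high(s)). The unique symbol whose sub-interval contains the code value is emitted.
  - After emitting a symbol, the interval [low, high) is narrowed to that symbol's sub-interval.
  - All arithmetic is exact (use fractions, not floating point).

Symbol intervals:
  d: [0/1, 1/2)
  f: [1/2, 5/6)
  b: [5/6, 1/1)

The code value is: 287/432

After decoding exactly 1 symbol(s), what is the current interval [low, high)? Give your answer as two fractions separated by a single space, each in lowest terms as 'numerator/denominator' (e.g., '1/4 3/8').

Step 1: interval [0/1, 1/1), width = 1/1 - 0/1 = 1/1
  'd': [0/1 + 1/1*0/1, 0/1 + 1/1*1/2) = [0/1, 1/2)
  'f': [0/1 + 1/1*1/2, 0/1 + 1/1*5/6) = [1/2, 5/6) <- contains code 287/432
  'b': [0/1 + 1/1*5/6, 0/1 + 1/1*1/1) = [5/6, 1/1)
  emit 'f', narrow to [1/2, 5/6)

Answer: 1/2 5/6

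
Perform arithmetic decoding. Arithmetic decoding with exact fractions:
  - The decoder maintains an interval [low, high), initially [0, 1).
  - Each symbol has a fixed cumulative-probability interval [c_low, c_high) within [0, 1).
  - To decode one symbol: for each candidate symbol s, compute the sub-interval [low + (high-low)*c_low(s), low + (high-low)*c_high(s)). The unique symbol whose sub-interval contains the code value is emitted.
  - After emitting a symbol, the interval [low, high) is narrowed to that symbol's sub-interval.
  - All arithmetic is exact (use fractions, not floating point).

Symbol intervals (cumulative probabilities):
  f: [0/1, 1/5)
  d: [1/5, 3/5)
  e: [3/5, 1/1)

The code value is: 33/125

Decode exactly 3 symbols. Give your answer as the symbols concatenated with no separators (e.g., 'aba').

Step 1: interval [0/1, 1/1), width = 1/1 - 0/1 = 1/1
  'f': [0/1 + 1/1*0/1, 0/1 + 1/1*1/5) = [0/1, 1/5)
  'd': [0/1 + 1/1*1/5, 0/1 + 1/1*3/5) = [1/5, 3/5) <- contains code 33/125
  'e': [0/1 + 1/1*3/5, 0/1 + 1/1*1/1) = [3/5, 1/1)
  emit 'd', narrow to [1/5, 3/5)
Step 2: interval [1/5, 3/5), width = 3/5 - 1/5 = 2/5
  'f': [1/5 + 2/5*0/1, 1/5 + 2/5*1/5) = [1/5, 7/25) <- contains code 33/125
  'd': [1/5 + 2/5*1/5, 1/5 + 2/5*3/5) = [7/25, 11/25)
  'e': [1/5 + 2/5*3/5, 1/5 + 2/5*1/1) = [11/25, 3/5)
  emit 'f', narrow to [1/5, 7/25)
Step 3: interval [1/5, 7/25), width = 7/25 - 1/5 = 2/25
  'f': [1/5 + 2/25*0/1, 1/5 + 2/25*1/5) = [1/5, 27/125)
  'd': [1/5 + 2/25*1/5, 1/5 + 2/25*3/5) = [27/125, 31/125)
  'e': [1/5 + 2/25*3/5, 1/5 + 2/25*1/1) = [31/125, 7/25) <- contains code 33/125
  emit 'e', narrow to [31/125, 7/25)

Answer: dfe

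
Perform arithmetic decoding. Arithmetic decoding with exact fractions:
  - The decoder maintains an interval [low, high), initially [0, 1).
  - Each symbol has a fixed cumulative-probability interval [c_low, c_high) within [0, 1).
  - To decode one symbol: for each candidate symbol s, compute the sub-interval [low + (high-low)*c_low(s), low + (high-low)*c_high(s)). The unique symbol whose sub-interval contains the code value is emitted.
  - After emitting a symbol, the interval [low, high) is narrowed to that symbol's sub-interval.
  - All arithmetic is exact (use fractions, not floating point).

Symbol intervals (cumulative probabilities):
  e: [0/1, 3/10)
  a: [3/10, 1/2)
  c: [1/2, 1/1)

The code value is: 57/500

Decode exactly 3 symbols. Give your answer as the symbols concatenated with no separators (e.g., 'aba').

Answer: eaa

Derivation:
Step 1: interval [0/1, 1/1), width = 1/1 - 0/1 = 1/1
  'e': [0/1 + 1/1*0/1, 0/1 + 1/1*3/10) = [0/1, 3/10) <- contains code 57/500
  'a': [0/1 + 1/1*3/10, 0/1 + 1/1*1/2) = [3/10, 1/2)
  'c': [0/1 + 1/1*1/2, 0/1 + 1/1*1/1) = [1/2, 1/1)
  emit 'e', narrow to [0/1, 3/10)
Step 2: interval [0/1, 3/10), width = 3/10 - 0/1 = 3/10
  'e': [0/1 + 3/10*0/1, 0/1 + 3/10*3/10) = [0/1, 9/100)
  'a': [0/1 + 3/10*3/10, 0/1 + 3/10*1/2) = [9/100, 3/20) <- contains code 57/500
  'c': [0/1 + 3/10*1/2, 0/1 + 3/10*1/1) = [3/20, 3/10)
  emit 'a', narrow to [9/100, 3/20)
Step 3: interval [9/100, 3/20), width = 3/20 - 9/100 = 3/50
  'e': [9/100 + 3/50*0/1, 9/100 + 3/50*3/10) = [9/100, 27/250)
  'a': [9/100 + 3/50*3/10, 9/100 + 3/50*1/2) = [27/250, 3/25) <- contains code 57/500
  'c': [9/100 + 3/50*1/2, 9/100 + 3/50*1/1) = [3/25, 3/20)
  emit 'a', narrow to [27/250, 3/25)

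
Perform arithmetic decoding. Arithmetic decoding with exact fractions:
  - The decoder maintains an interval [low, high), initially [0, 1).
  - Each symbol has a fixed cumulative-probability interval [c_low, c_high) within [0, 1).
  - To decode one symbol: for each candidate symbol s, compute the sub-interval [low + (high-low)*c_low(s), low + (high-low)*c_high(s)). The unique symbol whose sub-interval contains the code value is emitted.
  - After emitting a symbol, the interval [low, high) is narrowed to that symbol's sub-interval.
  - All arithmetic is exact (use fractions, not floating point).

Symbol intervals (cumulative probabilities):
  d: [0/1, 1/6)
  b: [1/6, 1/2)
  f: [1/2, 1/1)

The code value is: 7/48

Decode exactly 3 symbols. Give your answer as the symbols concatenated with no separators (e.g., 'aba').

Step 1: interval [0/1, 1/1), width = 1/1 - 0/1 = 1/1
  'd': [0/1 + 1/1*0/1, 0/1 + 1/1*1/6) = [0/1, 1/6) <- contains code 7/48
  'b': [0/1 + 1/1*1/6, 0/1 + 1/1*1/2) = [1/6, 1/2)
  'f': [0/1 + 1/1*1/2, 0/1 + 1/1*1/1) = [1/2, 1/1)
  emit 'd', narrow to [0/1, 1/6)
Step 2: interval [0/1, 1/6), width = 1/6 - 0/1 = 1/6
  'd': [0/1 + 1/6*0/1, 0/1 + 1/6*1/6) = [0/1, 1/36)
  'b': [0/1 + 1/6*1/6, 0/1 + 1/6*1/2) = [1/36, 1/12)
  'f': [0/1 + 1/6*1/2, 0/1 + 1/6*1/1) = [1/12, 1/6) <- contains code 7/48
  emit 'f', narrow to [1/12, 1/6)
Step 3: interval [1/12, 1/6), width = 1/6 - 1/12 = 1/12
  'd': [1/12 + 1/12*0/1, 1/12 + 1/12*1/6) = [1/12, 7/72)
  'b': [1/12 + 1/12*1/6, 1/12 + 1/12*1/2) = [7/72, 1/8)
  'f': [1/12 + 1/12*1/2, 1/12 + 1/12*1/1) = [1/8, 1/6) <- contains code 7/48
  emit 'f', narrow to [1/8, 1/6)

Answer: dff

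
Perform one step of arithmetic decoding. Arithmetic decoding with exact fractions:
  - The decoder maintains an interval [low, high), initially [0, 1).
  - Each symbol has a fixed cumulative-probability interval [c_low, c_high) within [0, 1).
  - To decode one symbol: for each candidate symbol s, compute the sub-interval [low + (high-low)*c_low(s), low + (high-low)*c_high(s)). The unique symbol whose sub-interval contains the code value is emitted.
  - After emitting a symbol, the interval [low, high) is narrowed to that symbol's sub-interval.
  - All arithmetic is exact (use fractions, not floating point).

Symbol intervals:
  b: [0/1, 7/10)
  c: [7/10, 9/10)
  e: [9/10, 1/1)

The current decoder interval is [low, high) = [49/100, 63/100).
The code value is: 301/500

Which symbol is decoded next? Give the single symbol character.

Interval width = high − low = 63/100 − 49/100 = 7/50
Scaled code = (code − low) / width = (301/500 − 49/100) / 7/50 = 4/5
  b: [0/1, 7/10) 
  c: [7/10, 9/10) ← scaled code falls here ✓
  e: [9/10, 1/1) 

Answer: c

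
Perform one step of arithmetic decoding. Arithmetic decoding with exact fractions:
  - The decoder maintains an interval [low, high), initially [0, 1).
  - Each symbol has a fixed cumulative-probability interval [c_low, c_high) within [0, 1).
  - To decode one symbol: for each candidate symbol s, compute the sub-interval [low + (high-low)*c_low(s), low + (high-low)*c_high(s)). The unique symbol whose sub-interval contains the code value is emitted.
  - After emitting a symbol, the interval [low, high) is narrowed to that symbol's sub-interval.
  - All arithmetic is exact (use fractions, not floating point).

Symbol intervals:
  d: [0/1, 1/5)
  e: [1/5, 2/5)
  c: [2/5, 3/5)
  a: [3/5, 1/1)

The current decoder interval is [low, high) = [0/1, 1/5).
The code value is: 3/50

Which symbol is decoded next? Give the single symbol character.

Interval width = high − low = 1/5 − 0/1 = 1/5
Scaled code = (code − low) / width = (3/50 − 0/1) / 1/5 = 3/10
  d: [0/1, 1/5) 
  e: [1/5, 2/5) ← scaled code falls here ✓
  c: [2/5, 3/5) 
  a: [3/5, 1/1) 

Answer: e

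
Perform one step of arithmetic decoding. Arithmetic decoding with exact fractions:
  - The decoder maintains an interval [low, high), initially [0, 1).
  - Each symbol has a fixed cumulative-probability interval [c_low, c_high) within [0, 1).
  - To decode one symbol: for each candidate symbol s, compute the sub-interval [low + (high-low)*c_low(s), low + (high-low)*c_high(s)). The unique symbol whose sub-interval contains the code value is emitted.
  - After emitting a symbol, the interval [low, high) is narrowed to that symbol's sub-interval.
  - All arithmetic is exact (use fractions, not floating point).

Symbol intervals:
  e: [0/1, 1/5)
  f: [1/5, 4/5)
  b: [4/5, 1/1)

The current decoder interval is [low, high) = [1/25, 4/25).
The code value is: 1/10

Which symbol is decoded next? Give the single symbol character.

Interval width = high − low = 4/25 − 1/25 = 3/25
Scaled code = (code − low) / width = (1/10 − 1/25) / 3/25 = 1/2
  e: [0/1, 1/5) 
  f: [1/5, 4/5) ← scaled code falls here ✓
  b: [4/5, 1/1) 

Answer: f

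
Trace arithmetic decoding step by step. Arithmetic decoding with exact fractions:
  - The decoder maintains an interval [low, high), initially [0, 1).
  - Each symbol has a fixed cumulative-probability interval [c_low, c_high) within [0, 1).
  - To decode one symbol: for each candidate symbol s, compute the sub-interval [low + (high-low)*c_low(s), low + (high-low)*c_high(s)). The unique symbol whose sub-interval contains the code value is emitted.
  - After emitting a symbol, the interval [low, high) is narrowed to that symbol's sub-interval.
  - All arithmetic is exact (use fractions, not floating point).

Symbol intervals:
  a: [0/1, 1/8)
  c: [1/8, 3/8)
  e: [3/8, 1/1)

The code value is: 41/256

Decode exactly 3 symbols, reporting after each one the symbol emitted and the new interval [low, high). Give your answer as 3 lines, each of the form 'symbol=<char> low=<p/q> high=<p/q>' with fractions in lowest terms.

Answer: symbol=c low=1/8 high=3/8
symbol=c low=5/32 high=7/32
symbol=a low=5/32 high=21/128

Derivation:
Step 1: interval [0/1, 1/1), width = 1/1 - 0/1 = 1/1
  'a': [0/1 + 1/1*0/1, 0/1 + 1/1*1/8) = [0/1, 1/8)
  'c': [0/1 + 1/1*1/8, 0/1 + 1/1*3/8) = [1/8, 3/8) <- contains code 41/256
  'e': [0/1 + 1/1*3/8, 0/1 + 1/1*1/1) = [3/8, 1/1)
  emit 'c', narrow to [1/8, 3/8)
Step 2: interval [1/8, 3/8), width = 3/8 - 1/8 = 1/4
  'a': [1/8 + 1/4*0/1, 1/8 + 1/4*1/8) = [1/8, 5/32)
  'c': [1/8 + 1/4*1/8, 1/8 + 1/4*3/8) = [5/32, 7/32) <- contains code 41/256
  'e': [1/8 + 1/4*3/8, 1/8 + 1/4*1/1) = [7/32, 3/8)
  emit 'c', narrow to [5/32, 7/32)
Step 3: interval [5/32, 7/32), width = 7/32 - 5/32 = 1/16
  'a': [5/32 + 1/16*0/1, 5/32 + 1/16*1/8) = [5/32, 21/128) <- contains code 41/256
  'c': [5/32 + 1/16*1/8, 5/32 + 1/16*3/8) = [21/128, 23/128)
  'e': [5/32 + 1/16*3/8, 5/32 + 1/16*1/1) = [23/128, 7/32)
  emit 'a', narrow to [5/32, 21/128)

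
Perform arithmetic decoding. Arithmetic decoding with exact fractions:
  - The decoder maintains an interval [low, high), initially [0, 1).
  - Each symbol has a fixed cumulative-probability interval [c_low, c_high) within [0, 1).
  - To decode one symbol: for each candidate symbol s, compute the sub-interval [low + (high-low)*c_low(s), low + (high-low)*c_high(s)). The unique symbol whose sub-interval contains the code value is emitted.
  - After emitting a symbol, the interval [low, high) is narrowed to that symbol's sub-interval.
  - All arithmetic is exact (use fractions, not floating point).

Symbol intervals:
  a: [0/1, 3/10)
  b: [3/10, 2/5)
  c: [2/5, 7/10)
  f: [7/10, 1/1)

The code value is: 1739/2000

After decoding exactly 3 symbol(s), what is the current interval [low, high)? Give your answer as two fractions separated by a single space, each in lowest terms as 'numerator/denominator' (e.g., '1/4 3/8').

Step 1: interval [0/1, 1/1), width = 1/1 - 0/1 = 1/1
  'a': [0/1 + 1/1*0/1, 0/1 + 1/1*3/10) = [0/1, 3/10)
  'b': [0/1 + 1/1*3/10, 0/1 + 1/1*2/5) = [3/10, 2/5)
  'c': [0/1 + 1/1*2/5, 0/1 + 1/1*7/10) = [2/5, 7/10)
  'f': [0/1 + 1/1*7/10, 0/1 + 1/1*1/1) = [7/10, 1/1) <- contains code 1739/2000
  emit 'f', narrow to [7/10, 1/1)
Step 2: interval [7/10, 1/1), width = 1/1 - 7/10 = 3/10
  'a': [7/10 + 3/10*0/1, 7/10 + 3/10*3/10) = [7/10, 79/100)
  'b': [7/10 + 3/10*3/10, 7/10 + 3/10*2/5) = [79/100, 41/50)
  'c': [7/10 + 3/10*2/5, 7/10 + 3/10*7/10) = [41/50, 91/100) <- contains code 1739/2000
  'f': [7/10 + 3/10*7/10, 7/10 + 3/10*1/1) = [91/100, 1/1)
  emit 'c', narrow to [41/50, 91/100)
Step 3: interval [41/50, 91/100), width = 91/100 - 41/50 = 9/100
  'a': [41/50 + 9/100*0/1, 41/50 + 9/100*3/10) = [41/50, 847/1000)
  'b': [41/50 + 9/100*3/10, 41/50 + 9/100*2/5) = [847/1000, 107/125)
  'c': [41/50 + 9/100*2/5, 41/50 + 9/100*7/10) = [107/125, 883/1000) <- contains code 1739/2000
  'f': [41/50 + 9/100*7/10, 41/50 + 9/100*1/1) = [883/1000, 91/100)
  emit 'c', narrow to [107/125, 883/1000)

Answer: 107/125 883/1000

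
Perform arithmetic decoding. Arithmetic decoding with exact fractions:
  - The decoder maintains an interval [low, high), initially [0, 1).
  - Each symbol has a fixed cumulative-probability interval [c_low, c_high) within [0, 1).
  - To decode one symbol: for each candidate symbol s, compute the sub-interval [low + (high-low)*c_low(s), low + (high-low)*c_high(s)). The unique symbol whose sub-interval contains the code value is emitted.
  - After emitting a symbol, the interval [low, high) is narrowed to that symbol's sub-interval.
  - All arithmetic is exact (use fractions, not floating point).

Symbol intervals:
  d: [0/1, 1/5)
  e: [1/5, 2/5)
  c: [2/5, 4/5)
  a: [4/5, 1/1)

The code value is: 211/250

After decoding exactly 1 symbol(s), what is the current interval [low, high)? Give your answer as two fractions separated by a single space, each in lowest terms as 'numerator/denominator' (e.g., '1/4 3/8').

Step 1: interval [0/1, 1/1), width = 1/1 - 0/1 = 1/1
  'd': [0/1 + 1/1*0/1, 0/1 + 1/1*1/5) = [0/1, 1/5)
  'e': [0/1 + 1/1*1/5, 0/1 + 1/1*2/5) = [1/5, 2/5)
  'c': [0/1 + 1/1*2/5, 0/1 + 1/1*4/5) = [2/5, 4/5)
  'a': [0/1 + 1/1*4/5, 0/1 + 1/1*1/1) = [4/5, 1/1) <- contains code 211/250
  emit 'a', narrow to [4/5, 1/1)

Answer: 4/5 1/1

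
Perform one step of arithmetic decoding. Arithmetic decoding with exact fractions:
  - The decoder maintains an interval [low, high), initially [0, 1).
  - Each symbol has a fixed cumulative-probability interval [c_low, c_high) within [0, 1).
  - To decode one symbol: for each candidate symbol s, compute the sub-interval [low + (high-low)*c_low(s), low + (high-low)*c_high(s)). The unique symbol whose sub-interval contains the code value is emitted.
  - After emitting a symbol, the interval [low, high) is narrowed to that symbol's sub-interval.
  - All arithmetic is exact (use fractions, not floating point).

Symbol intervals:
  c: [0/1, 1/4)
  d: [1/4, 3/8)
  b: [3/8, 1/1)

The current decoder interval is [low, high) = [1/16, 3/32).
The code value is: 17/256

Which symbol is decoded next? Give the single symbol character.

Answer: c

Derivation:
Interval width = high − low = 3/32 − 1/16 = 1/32
Scaled code = (code − low) / width = (17/256 − 1/16) / 1/32 = 1/8
  c: [0/1, 1/4) ← scaled code falls here ✓
  d: [1/4, 3/8) 
  b: [3/8, 1/1) 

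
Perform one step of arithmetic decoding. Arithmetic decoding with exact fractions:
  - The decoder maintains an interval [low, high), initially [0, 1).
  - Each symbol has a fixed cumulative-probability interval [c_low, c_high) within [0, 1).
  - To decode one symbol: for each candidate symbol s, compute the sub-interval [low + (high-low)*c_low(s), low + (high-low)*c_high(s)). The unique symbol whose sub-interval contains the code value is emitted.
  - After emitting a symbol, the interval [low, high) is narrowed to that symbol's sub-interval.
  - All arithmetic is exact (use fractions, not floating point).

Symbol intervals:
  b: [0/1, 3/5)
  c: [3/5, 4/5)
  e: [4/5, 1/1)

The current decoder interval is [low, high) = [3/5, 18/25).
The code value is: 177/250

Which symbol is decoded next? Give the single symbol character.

Answer: e

Derivation:
Interval width = high − low = 18/25 − 3/5 = 3/25
Scaled code = (code − low) / width = (177/250 − 3/5) / 3/25 = 9/10
  b: [0/1, 3/5) 
  c: [3/5, 4/5) 
  e: [4/5, 1/1) ← scaled code falls here ✓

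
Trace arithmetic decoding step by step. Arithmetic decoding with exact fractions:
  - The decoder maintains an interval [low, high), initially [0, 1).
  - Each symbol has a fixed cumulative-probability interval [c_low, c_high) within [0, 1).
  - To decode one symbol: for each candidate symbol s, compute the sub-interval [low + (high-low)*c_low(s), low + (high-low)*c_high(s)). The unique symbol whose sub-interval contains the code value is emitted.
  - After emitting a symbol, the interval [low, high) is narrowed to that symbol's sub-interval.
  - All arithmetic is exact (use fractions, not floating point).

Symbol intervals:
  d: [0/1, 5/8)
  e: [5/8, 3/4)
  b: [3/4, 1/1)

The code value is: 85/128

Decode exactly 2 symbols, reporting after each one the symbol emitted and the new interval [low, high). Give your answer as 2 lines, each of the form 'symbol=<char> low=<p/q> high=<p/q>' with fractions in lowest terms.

Answer: symbol=e low=5/8 high=3/4
symbol=d low=5/8 high=45/64

Derivation:
Step 1: interval [0/1, 1/1), width = 1/1 - 0/1 = 1/1
  'd': [0/1 + 1/1*0/1, 0/1 + 1/1*5/8) = [0/1, 5/8)
  'e': [0/1 + 1/1*5/8, 0/1 + 1/1*3/4) = [5/8, 3/4) <- contains code 85/128
  'b': [0/1 + 1/1*3/4, 0/1 + 1/1*1/1) = [3/4, 1/1)
  emit 'e', narrow to [5/8, 3/4)
Step 2: interval [5/8, 3/4), width = 3/4 - 5/8 = 1/8
  'd': [5/8 + 1/8*0/1, 5/8 + 1/8*5/8) = [5/8, 45/64) <- contains code 85/128
  'e': [5/8 + 1/8*5/8, 5/8 + 1/8*3/4) = [45/64, 23/32)
  'b': [5/8 + 1/8*3/4, 5/8 + 1/8*1/1) = [23/32, 3/4)
  emit 'd', narrow to [5/8, 45/64)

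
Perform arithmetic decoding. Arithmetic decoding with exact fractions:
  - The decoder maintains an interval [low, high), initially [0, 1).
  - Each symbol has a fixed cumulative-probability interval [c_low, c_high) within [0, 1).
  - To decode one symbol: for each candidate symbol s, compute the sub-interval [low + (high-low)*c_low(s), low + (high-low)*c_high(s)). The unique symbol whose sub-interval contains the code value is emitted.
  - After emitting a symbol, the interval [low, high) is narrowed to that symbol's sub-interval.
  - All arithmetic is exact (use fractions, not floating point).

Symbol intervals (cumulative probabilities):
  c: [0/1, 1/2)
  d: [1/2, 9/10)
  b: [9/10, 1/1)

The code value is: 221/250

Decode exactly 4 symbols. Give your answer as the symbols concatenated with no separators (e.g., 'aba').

Step 1: interval [0/1, 1/1), width = 1/1 - 0/1 = 1/1
  'c': [0/1 + 1/1*0/1, 0/1 + 1/1*1/2) = [0/1, 1/2)
  'd': [0/1 + 1/1*1/2, 0/1 + 1/1*9/10) = [1/2, 9/10) <- contains code 221/250
  'b': [0/1 + 1/1*9/10, 0/1 + 1/1*1/1) = [9/10, 1/1)
  emit 'd', narrow to [1/2, 9/10)
Step 2: interval [1/2, 9/10), width = 9/10 - 1/2 = 2/5
  'c': [1/2 + 2/5*0/1, 1/2 + 2/5*1/2) = [1/2, 7/10)
  'd': [1/2 + 2/5*1/2, 1/2 + 2/5*9/10) = [7/10, 43/50)
  'b': [1/2 + 2/5*9/10, 1/2 + 2/5*1/1) = [43/50, 9/10) <- contains code 221/250
  emit 'b', narrow to [43/50, 9/10)
Step 3: interval [43/50, 9/10), width = 9/10 - 43/50 = 1/25
  'c': [43/50 + 1/25*0/1, 43/50 + 1/25*1/2) = [43/50, 22/25)
  'd': [43/50 + 1/25*1/2, 43/50 + 1/25*9/10) = [22/25, 112/125) <- contains code 221/250
  'b': [43/50 + 1/25*9/10, 43/50 + 1/25*1/1) = [112/125, 9/10)
  emit 'd', narrow to [22/25, 112/125)
Step 4: interval [22/25, 112/125), width = 112/125 - 22/25 = 2/125
  'c': [22/25 + 2/125*0/1, 22/25 + 2/125*1/2) = [22/25, 111/125) <- contains code 221/250
  'd': [22/25 + 2/125*1/2, 22/25 + 2/125*9/10) = [111/125, 559/625)
  'b': [22/25 + 2/125*9/10, 22/25 + 2/125*1/1) = [559/625, 112/125)
  emit 'c', narrow to [22/25, 111/125)

Answer: dbdc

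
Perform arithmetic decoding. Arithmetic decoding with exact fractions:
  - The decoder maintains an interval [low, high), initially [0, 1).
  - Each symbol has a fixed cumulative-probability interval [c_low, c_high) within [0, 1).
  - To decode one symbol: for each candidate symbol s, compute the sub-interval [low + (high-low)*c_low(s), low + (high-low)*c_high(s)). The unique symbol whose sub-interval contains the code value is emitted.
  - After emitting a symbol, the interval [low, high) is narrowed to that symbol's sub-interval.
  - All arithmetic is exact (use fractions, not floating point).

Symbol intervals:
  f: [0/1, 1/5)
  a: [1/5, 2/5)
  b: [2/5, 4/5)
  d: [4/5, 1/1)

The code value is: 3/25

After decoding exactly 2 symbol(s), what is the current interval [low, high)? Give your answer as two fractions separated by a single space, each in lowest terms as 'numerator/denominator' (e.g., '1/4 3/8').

Step 1: interval [0/1, 1/1), width = 1/1 - 0/1 = 1/1
  'f': [0/1 + 1/1*0/1, 0/1 + 1/1*1/5) = [0/1, 1/5) <- contains code 3/25
  'a': [0/1 + 1/1*1/5, 0/1 + 1/1*2/5) = [1/5, 2/5)
  'b': [0/1 + 1/1*2/5, 0/1 + 1/1*4/5) = [2/5, 4/5)
  'd': [0/1 + 1/1*4/5, 0/1 + 1/1*1/1) = [4/5, 1/1)
  emit 'f', narrow to [0/1, 1/5)
Step 2: interval [0/1, 1/5), width = 1/5 - 0/1 = 1/5
  'f': [0/1 + 1/5*0/1, 0/1 + 1/5*1/5) = [0/1, 1/25)
  'a': [0/1 + 1/5*1/5, 0/1 + 1/5*2/5) = [1/25, 2/25)
  'b': [0/1 + 1/5*2/5, 0/1 + 1/5*4/5) = [2/25, 4/25) <- contains code 3/25
  'd': [0/1 + 1/5*4/5, 0/1 + 1/5*1/1) = [4/25, 1/5)
  emit 'b', narrow to [2/25, 4/25)

Answer: 2/25 4/25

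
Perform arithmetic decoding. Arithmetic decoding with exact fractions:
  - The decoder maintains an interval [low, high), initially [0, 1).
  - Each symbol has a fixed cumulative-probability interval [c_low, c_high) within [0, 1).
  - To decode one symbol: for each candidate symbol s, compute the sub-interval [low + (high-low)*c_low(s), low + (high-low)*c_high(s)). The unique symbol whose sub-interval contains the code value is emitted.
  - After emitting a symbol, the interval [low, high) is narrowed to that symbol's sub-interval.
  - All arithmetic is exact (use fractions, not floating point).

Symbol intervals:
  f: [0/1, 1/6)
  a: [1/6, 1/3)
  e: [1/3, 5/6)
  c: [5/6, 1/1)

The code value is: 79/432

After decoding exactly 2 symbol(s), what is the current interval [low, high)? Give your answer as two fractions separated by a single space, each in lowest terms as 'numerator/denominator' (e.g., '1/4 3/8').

Step 1: interval [0/1, 1/1), width = 1/1 - 0/1 = 1/1
  'f': [0/1 + 1/1*0/1, 0/1 + 1/1*1/6) = [0/1, 1/6)
  'a': [0/1 + 1/1*1/6, 0/1 + 1/1*1/3) = [1/6, 1/3) <- contains code 79/432
  'e': [0/1 + 1/1*1/3, 0/1 + 1/1*5/6) = [1/3, 5/6)
  'c': [0/1 + 1/1*5/6, 0/1 + 1/1*1/1) = [5/6, 1/1)
  emit 'a', narrow to [1/6, 1/3)
Step 2: interval [1/6, 1/3), width = 1/3 - 1/6 = 1/6
  'f': [1/6 + 1/6*0/1, 1/6 + 1/6*1/6) = [1/6, 7/36) <- contains code 79/432
  'a': [1/6 + 1/6*1/6, 1/6 + 1/6*1/3) = [7/36, 2/9)
  'e': [1/6 + 1/6*1/3, 1/6 + 1/6*5/6) = [2/9, 11/36)
  'c': [1/6 + 1/6*5/6, 1/6 + 1/6*1/1) = [11/36, 1/3)
  emit 'f', narrow to [1/6, 7/36)

Answer: 1/6 7/36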